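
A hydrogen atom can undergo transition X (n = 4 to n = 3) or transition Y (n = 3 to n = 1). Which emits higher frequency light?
3 → 1

Calculate the energy for each transition:

Transition 4 → 3:
ΔE₁ = |E_3 - E_4| = |-13.6057/3² - (-13.6057/4²)|
ΔE₁ = |-1.511744444444 - (-0.850356250000)| = 0.661388194 eV

Transition 3 → 1:
ΔE₂ = |E_1 - E_3| = |-13.6057/1² - (-13.6057/3²)|
ΔE₂ = |-13.605700000000 - (-1.511744444444)| = 12.093955556 eV

Since 12.093955556 eV > 0.661388194 eV, the transition 3 → 1 emits the more energetic photon.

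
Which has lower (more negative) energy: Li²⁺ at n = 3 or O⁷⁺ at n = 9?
Li²⁺ at n = 3 (E = -13.6057 eV)

Using E_n = -13.6057 Z² / n² eV:

Li²⁺ (Z = 3) at n = 3:
E = -13.6057 × 3² / 3² = -13.6057 × 9 / 9 = -13.6057000 eV

O⁷⁺ (Z = 8) at n = 9:
E = -13.6057 × 8² / 9² = -13.6057 × 64 / 81 = -10.7501827 eV

Since -13.6057000 eV < -10.7501827 eV,
Li²⁺ at n = 3 is more tightly bound (requires more energy to ionize).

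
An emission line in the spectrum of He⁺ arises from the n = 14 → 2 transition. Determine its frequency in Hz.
3.2227e+15 Hz

First, find the transition energy:
E_14 = -13.6057 × 2² / 14² = -0.2776673 eV
E_2 = -13.6057 × 2² / 2² = -13.6057000 eV
|ΔE| = |E_2 - E_14| = 13.3280327 eV

Convert to Joules: E = 13.3280327 eV × (1.602177 × 10⁻¹⁹ J/eV) = 2.135387e-18 J

Using E = hf:
f = E/h = 2.135387e-18 J / (6.62607 × 10⁻³⁴ J·s)
f = 3.2227e+15 Hz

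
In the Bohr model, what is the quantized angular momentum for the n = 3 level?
3.16e-34 J·s (or 3ℏ)

In the Bohr model, angular momentum is quantized:
L = nℏ

where ℏ = h/(2π) = 1.0546e-34 J·s

For n = 3:
L = 3 × 1.0546e-34 J·s
L = 3.16e-34 J·s

This can also be written as L = 3ℏ.
The angular momentum is an integer multiple of the reduced Planck constant.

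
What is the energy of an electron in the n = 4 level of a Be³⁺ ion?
-13.6057 eV

For hydrogen-like ions, the energy levels scale with Z²:
E_n = -13.6057 Z² / n² eV

For Be³⁺ (Z = 4) at n = 4:
E_4 = -13.6057 × 4² / 4²
E_4 = -13.6057 × 16 / 16
E_4 = -217.6912 / 16
E_4 = -13.6057 eV

The energy is 16 times more negative than hydrogen at the same n due to the stronger nuclear charge.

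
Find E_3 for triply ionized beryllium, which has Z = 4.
-24.187911 eV

For hydrogen-like ions, the energy levels scale with Z²:
E_n = -13.6057 Z² / n² eV

For Be³⁺ (Z = 4) at n = 3:
E_3 = -13.6057 × 4² / 3²
E_3 = -13.6057 × 16 / 9
E_3 = -217.6912 / 9
E_3 = -24.187911 eV

The energy is 16 times more negative than hydrogen at the same n due to the stronger nuclear charge.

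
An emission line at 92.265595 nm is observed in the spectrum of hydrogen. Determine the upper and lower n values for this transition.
n = 9 → n = 1

First, find the photon energy from the wavelength (hc = 1239.84 eV·nm):
E = hc/λ = 1239.84 eV·nm / 92.265595 nm = 13.437728 eV

The energy levels of hydrogen satisfy E_n = -13.6057 / n² eV, so an emission n_i → n_f releases
ΔE = 13.6057 × (1/n_f² − 1/n_i²) eV.

Setting ΔE equal to the photon energy:
1/n_f² − 1/n_i² = 13.437728 / 13.6057 = 0.98765429

Since 1/n_i² must be positive, we need 1/n_f² > 0.98765429, i.e. n_f ≤ 1. For each allowed n_f, solve n_i = (1/n_f² − 0.98765429)^(−1/2) and check whether it is a whole number:
  n_f = 1: 1/n_i² = 1.00000000 − 0.98765429 = 0.01234571 → n_i = 9.000  → integer, n_i = 9 ✓

Only n_f = 1 gives an integer upper level, n_i = 9.

The transition is from n = 9 to n = 1 (emission).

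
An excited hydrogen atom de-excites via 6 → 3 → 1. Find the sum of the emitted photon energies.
13.22776 eV

The energy levels of hydrogen are E_n = -13.6057 / n² eV.

First transition (6 → 3):
ΔE₁ = |E_3 - E_6|
ΔE₁ = |-1.51174444444 - (-0.37793611111)| = 1.13380833 eV

Second transition (3 → 1):
ΔE₂ = |E_1 - E_3|
ΔE₂ = |-13.60570000000 - (-1.51174444444)| = 12.09395556 eV

Total energy released:
E_total = ΔE₁ + ΔE₂ = 1.13380833 + 12.09395556 = 13.22776 eV

Note: This equals the direct transition 6 → 1: 13.22776 eV ✓
Energy is conserved regardless of the path taken.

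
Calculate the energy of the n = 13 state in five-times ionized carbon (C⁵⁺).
-2.90 eV

For hydrogen-like ions, the energy levels scale with Z²:
E_n = -13.6057 Z² / n² eV

For C⁵⁺ (Z = 6) at n = 13:
E_13 = -13.6057 × 6² / 13²
E_13 = -13.6057 × 36 / 169
E_13 = -489.8052 / 169
E_13 = -2.90 eV

The energy is 36 times more negative than hydrogen at the same n due to the stronger nuclear charge.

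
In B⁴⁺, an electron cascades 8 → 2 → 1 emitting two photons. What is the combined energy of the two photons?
334.83 eV

The energy levels of B⁴⁺ are E_n = -13.6057 × 5² / n² eV.

First transition (8 → 2):
ΔE₁ = |E_2 - E_8|
ΔE₁ = |-85.03562500 - (-5.31472656)| = 79.72090 eV

Second transition (2 → 1):
ΔE₂ = |E_1 - E_2|
ΔE₂ = |-340.14250000 - (-85.03562500)| = 255.10688 eV

Total energy released:
E_total = ΔE₁ + ΔE₂ = 79.72090 + 255.10688 = 334.83 eV

Note: This equals the direct transition 8 → 1: 334.83 eV ✓
Energy is conserved regardless of the path taken.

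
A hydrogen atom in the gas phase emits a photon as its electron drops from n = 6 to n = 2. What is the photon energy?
3.023489 eV

The energy levels are E_n = -13.6057 eV / n².

Energy at n = 6: E_6 = -13.6057 / 6² = -0.377936111 eV
Energy at n = 2: E_2 = -13.6057 / 2² = -3.401425000 eV

For emission (electron falling to lower state), the photon energy is:
E_photon = E_6 - E_2 = |-0.377936111 - (-3.401425000)|
E_photon = 3.023489 eV

This energy is carried away by the emitted photon.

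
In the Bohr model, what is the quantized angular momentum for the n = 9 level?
9.49e-34 J·s (or 9ℏ)

In the Bohr model, angular momentum is quantized:
L = nℏ

where ℏ = h/(2π) = 1.0546e-34 J·s

For n = 9:
L = 9 × 1.0546e-34 J·s
L = 9.49e-34 J·s

This can also be written as L = 9ℏ.
The angular momentum is an integer multiple of the reduced Planck constant.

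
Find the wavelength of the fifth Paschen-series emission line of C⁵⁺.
26.509531 nm

The lines of a series are numbered from the longest wavelength (smallest ΔE) outward; the fifth line is the transition from n = n_f + 5 to n_f.
The Paschen series has all transitions ending at n_f = 3.

For C⁵⁺ (Z = 6), the fifth line (ε-line) is the jump from n = 8 to n = 3:
E_8 = -13.6057 × 6² / 8² = -7.65320625 eV
E_3 = -13.6057 × 6² / 3² = -54.42280000 eV
ΔE = E_8 - E_3 = 46.76959375 eV

λ = hc/E = 1239.84 eV·nm / 46.76959375 eV
λ = 26.509531 nm

This is the ε-line of the Paschen series in C⁵⁺.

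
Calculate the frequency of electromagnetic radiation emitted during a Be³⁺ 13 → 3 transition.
5.54e+15 Hz

First, find the transition energy:
E_13 = -13.6057 × 4² / 13² = -1.2881136 eV
E_3 = -13.6057 × 4² / 3² = -24.1879111 eV
|ΔE| = |E_3 - E_13| = 22.8997975 eV

Convert to Joules: E = 22.8997975 eV × (1.602177 × 10⁻¹⁹ J/eV) = 3.6690e-18 J

Using E = hf:
f = E/h = 3.6690e-18 J / (6.62607 × 10⁻³⁴ J·s)
f = 5.54e+15 Hz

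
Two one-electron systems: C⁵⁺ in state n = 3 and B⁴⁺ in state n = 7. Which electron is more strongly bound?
C⁵⁺ at n = 3 (E = -54.42 eV)

Using E_n = -13.6057 Z² / n² eV:

C⁵⁺ (Z = 6) at n = 3:
E = -13.6057 × 6² / 3² = -13.6057 × 36 / 9 = -54.42280 eV

B⁴⁺ (Z = 5) at n = 7:
E = -13.6057 × 5² / 7² = -13.6057 × 25 / 49 = -6.94168 eV

Since -54.42280 eV < -6.94168 eV,
C⁵⁺ at n = 3 is more tightly bound (requires more energy to ionize).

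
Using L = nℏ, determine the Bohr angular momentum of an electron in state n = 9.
9.491e-34 J·s (or 9ℏ)

In the Bohr model, angular momentum is quantized:
L = nℏ

where ℏ = h/(2π) = 1.05457e-34 J·s

For n = 9:
L = 9 × 1.05457e-34 J·s
L = 9.491e-34 J·s

This can also be written as L = 9ℏ.
The angular momentum is an integer multiple of the reduced Planck constant.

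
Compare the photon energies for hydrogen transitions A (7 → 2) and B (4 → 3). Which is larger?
7 → 2

Calculate the energy for each transition:

Transition 7 → 2:
ΔE₁ = |E_2 - E_7| = |-13.6057/2² - (-13.6057/7²)|
ΔE₁ = |-3.401425000 - (-0.277667347)| = 3.123758 eV

Transition 4 → 3:
ΔE₂ = |E_3 - E_4| = |-13.6057/3² - (-13.6057/4²)|
ΔE₂ = |-1.511744444 - (-0.850356250)| = 0.661388 eV

Since 3.123758 eV > 0.661388 eV, the transition 7 → 2 emits the more energetic photon.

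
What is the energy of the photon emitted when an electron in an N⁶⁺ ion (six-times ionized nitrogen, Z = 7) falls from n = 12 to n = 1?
662.0496 eV

The energy levels are E_n = -13.6057 Z² eV / n².

Energy at n = 12: E_12 = -13.6057 × 7² / 12² = -4.6297174 eV
Energy at n = 1: E_1 = -13.6057 × 7² / 1² = -666.6793000 eV

For emission (electron falling to lower state), the photon energy is:
E_photon = E_12 - E_1 = |-4.6297174 - (-666.6793000)|
E_photon = 662.0496 eV

This energy is carried away by the emitted photon.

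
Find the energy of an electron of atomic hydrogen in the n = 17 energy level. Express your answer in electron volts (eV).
-0.047079 eV

The energy levels of a hydrogen-like atom are given by:
E_n = -13.6057 eV / n²

For n = 17:
E_17 = -13.6057 eV / 17²
E_17 = -13.6057 eV / 289
E_17 = -0.047079 eV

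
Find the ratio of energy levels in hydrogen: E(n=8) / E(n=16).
4.00000

Using E_n = -13.6057 Z² / n² eV with Z = 1:

E_8 = -13.6057 / 8² = -13.6057 / 64 = -0.21258906250 eV
E_16 = -13.6057 / 16² = -13.6057 / 256 = -0.05314726563 eV

The ratio is:
E_8/E_16 = (-0.21258906250) / (-0.05314726563)
E_8/E_16 = (-13.6057/64) / (-13.6057/256)
E_8/E_16 = 256/64
E_8/E_16 = 4.00000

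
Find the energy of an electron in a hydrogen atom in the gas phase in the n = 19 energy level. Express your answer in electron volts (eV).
-0.038 eV

The energy levels of a hydrogen-like atom are given by:
E_n = -13.6057 eV / n²

For n = 19:
E_19 = -13.6057 eV / 19²
E_19 = -13.6057 eV / 361
E_19 = -0.038 eV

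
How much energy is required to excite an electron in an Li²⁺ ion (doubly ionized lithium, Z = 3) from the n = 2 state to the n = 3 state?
17.0071 eV

The energy levels of a hydrogen-like atom are E_n = -13.6057 Z² eV / n².

Energy at n = 2: E_2 = -13.6057 × 3² / 2² = -30.6128250 eV
Energy at n = 3: E_3 = -13.6057 × 3² / 3² = -13.6057000 eV

The excitation energy is the difference:
ΔE = E_3 - E_2
ΔE = -13.6057000 - (-30.6128250)
ΔE = 17.0071 eV

Since this is positive, energy must be absorbed (photon absorption).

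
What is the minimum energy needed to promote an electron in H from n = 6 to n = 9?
0.209965 eV

The energy levels of a hydrogen-like atom are E_n = -13.6057 eV / n².

Energy at n = 6: E_6 = -13.6057 / 6² = -0.377936111 eV
Energy at n = 9: E_9 = -13.6057 / 9² = -0.167971605 eV

The excitation energy is the difference:
ΔE = E_9 - E_6
ΔE = -0.167971605 - (-0.377936111)
ΔE = 0.209965 eV

Since this is positive, energy must be absorbed (photon absorption).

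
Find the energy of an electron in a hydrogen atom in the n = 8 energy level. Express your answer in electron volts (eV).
-0.21 eV

The energy levels of a hydrogen-like atom are given by:
E_n = -13.6057 eV / n²

For n = 8:
E_8 = -13.6057 eV / 8²
E_8 = -13.6057 eV / 64
E_8 = -0.21 eV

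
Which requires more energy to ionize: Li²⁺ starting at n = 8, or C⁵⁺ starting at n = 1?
C⁵⁺ at n = 1 (E = -489.80520 eV)

Using E_n = -13.6057 Z² / n² eV:

Li²⁺ (Z = 3) at n = 8:
E = -13.6057 × 3² / 8² = -13.6057 × 9 / 64 = -1.91330156 eV

C⁵⁺ (Z = 6) at n = 1:
E = -13.6057 × 6² / 1² = -13.6057 × 36 / 1 = -489.80520000 eV

Since -489.80520000 eV < -1.91330156 eV,
C⁵⁺ at n = 1 is more tightly bound (requires more energy to ionize).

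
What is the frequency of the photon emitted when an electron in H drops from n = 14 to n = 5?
1.14809e+14 Hz

First, find the transition energy:
E_14 = -13.6057 / 14² = -0.069416837 eV
E_5 = -13.6057 / 5² = -0.544228000 eV
|ΔE| = |E_5 - E_14| = 0.474811163 eV

Convert to Joules: E = 0.474811163 eV × (1.602177 × 10⁻¹⁹ J/eV) = 7.6073152e-20 J

Using E = hf:
f = E/h = 7.6073152e-20 J / (6.62607 × 10⁻³⁴ J·s)
f = 1.14809e+14 Hz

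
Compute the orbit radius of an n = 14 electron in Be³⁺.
2.592968 nm (or 25.929683 Å)

The Bohr radius formula is:
r_n = n² a₀ / Z

where a₀ = 0.052917721 nm is the Bohr radius.

For Be³⁺ (Z = 4) at n = 14:
r_14 = 14² × 0.052917721 nm / 4
r_14 = 196 × 0.052917721 nm / 4
r_14 = 10.3718733 nm / 4
r_14 = 2.592968 nm

The electron orbits at approximately 2.592968 nm from the nucleus.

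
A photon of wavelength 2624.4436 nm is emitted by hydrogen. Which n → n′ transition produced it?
n = 6 → n = 4

First, find the photon energy from the wavelength (hc = 1239.84 eV·nm):
E = hc/λ = 1239.84 eV·nm / 2624.4436 nm = 0.47242014 eV

The energy levels of hydrogen satisfy E_n = -13.6057 / n² eV, so an emission n_i → n_f releases
ΔE = 13.6057 × (1/n_f² − 1/n_i²) eV.

Setting ΔE equal to the photon energy:
1/n_f² − 1/n_i² = 0.47242014 / 13.6057 = 0.034722222

Since 1/n_i² must be positive, we need 1/n_f² > 0.034722222, i.e. n_f ≤ 5. For each allowed n_f, solve n_i = (1/n_f² − 0.034722222)^(−1/2) and check whether it is a whole number:
  n_f = 1: 1/n_i² = 1.000000000 − 0.034722222 = 0.965277778 → n_i = 1.018  (not an integer) ✗
  n_f = 2: 1/n_i² = 0.250000000 − 0.034722222 = 0.215277778 → n_i = 2.155  (not an integer) ✗
  n_f = 3: 1/n_i² = 0.111111111 − 0.034722222 = 0.076388889 → n_i = 3.618  (not an integer) ✗
  n_f = 4: 1/n_i² = 0.062500000 − 0.034722222 = 0.027777778 → n_i = 6.000  → integer, n_i = 6 ✓
  n_f = 5: 1/n_i² = 0.040000000 − 0.034722222 = 0.005277778 → n_i = 13.765  (not an integer) ✗

Only n_f = 4 gives an integer upper level, n_i = 6.

The transition is from n = 6 to n = 4 (emission).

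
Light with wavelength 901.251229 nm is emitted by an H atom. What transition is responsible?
n = 10 → n = 3

First, find the photon energy from the wavelength (hc = 1239.84 eV·nm):
E = hc/λ = 1239.84 eV·nm / 901.251229 nm = 1.3756874 eV

The energy levels of hydrogen satisfy E_n = -13.6057 / n² eV, so an emission n_i → n_f releases
ΔE = 13.6057 × (1/n_f² − 1/n_i²) eV.

Setting ΔE equal to the photon energy:
1/n_f² − 1/n_i² = 1.3756874 / 13.6057 = 0.10111111

Since 1/n_i² must be positive, we need 1/n_f² > 0.10111111, i.e. n_f ≤ 3. For each allowed n_f, solve n_i = (1/n_f² − 0.10111111)^(−1/2) and check whether it is a whole number:
  n_f = 1: 1/n_i² = 1.00000000 − 0.10111111 = 0.89888889 → n_i = 1.055  (not an integer) ✗
  n_f = 2: 1/n_i² = 0.25000000 − 0.10111111 = 0.14888889 → n_i = 2.592  (not an integer) ✗
  n_f = 3: 1/n_i² = 0.11111111 − 0.10111111 = 0.01000000 → n_i = 10.000  → integer, n_i = 10 ✓

Only n_f = 3 gives an integer upper level, n_i = 10.

The transition is from n = 10 to n = 3 (emission).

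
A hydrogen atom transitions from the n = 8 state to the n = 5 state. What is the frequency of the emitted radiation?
8.0190e+13 Hz

First, find the transition energy:
E_8 = -13.6057 / 8² = -0.21258906 eV
E_5 = -13.6057 / 5² = -0.54422800 eV
|ΔE| = |E_5 - E_8| = 0.33163894 eV

Convert to Joules: E = 0.33163894 eV × (1.602177 × 10⁻¹⁹ J/eV) = 5.313443e-20 J

Using E = hf:
f = E/h = 5.313443e-20 J / (6.62607 × 10⁻³⁴ J·s)
f = 8.0190e+13 Hz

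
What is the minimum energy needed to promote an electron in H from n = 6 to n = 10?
0.24 eV

The energy levels of a hydrogen-like atom are E_n = -13.6057 eV / n².

Energy at n = 6: E_6 = -13.6057 / 6² = -0.37794 eV
Energy at n = 10: E_10 = -13.6057 / 10² = -0.13606 eV

The excitation energy is the difference:
ΔE = E_10 - E_6
ΔE = -0.13606 - (-0.37794)
ΔE = 0.24 eV

Since this is positive, energy must be absorbed (photon absorption).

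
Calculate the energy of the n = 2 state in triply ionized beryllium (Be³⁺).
-54.4228 eV

For hydrogen-like ions, the energy levels scale with Z²:
E_n = -13.6057 Z² / n² eV

For Be³⁺ (Z = 4) at n = 2:
E_2 = -13.6057 × 4² / 2²
E_2 = -13.6057 × 16 / 4
E_2 = -217.6912 / 4
E_2 = -54.4228 eV

The energy is 16 times more negative than hydrogen at the same n due to the stronger nuclear charge.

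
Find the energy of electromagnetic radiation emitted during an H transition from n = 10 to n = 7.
0.142 eV

The energy levels are E_n = -13.6057 eV / n².

Energy at n = 10: E_10 = -13.6057 / 10² = -0.136057 eV
Energy at n = 7: E_7 = -13.6057 / 7² = -0.277667 eV

For emission (electron falling to lower state), the photon energy is:
E_photon = E_10 - E_7 = |-0.136057 - (-0.277667)|
E_photon = 0.142 eV

This energy is carried away by the emitted photon.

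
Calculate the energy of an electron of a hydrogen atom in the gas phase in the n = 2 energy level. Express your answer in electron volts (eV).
-3.4014 eV

The energy levels of a hydrogen-like atom are given by:
E_n = -13.6057 eV / n²

For n = 2:
E_2 = -13.6057 eV / 2²
E_2 = -13.6057 eV / 4
E_2 = -3.4014 eV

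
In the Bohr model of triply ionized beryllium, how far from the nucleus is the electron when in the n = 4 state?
0.211671 nm (or 2.116709 Å)

The Bohr radius formula is:
r_n = n² a₀ / Z

where a₀ = 0.052917721 nm is the Bohr radius.

For Be³⁺ (Z = 4) at n = 4:
r_4 = 4² × 0.052917721 nm / 4
r_4 = 16 × 0.052917721 nm / 4
r_4 = 0.8466835 nm / 4
r_4 = 0.211671 nm

The electron orbits at approximately 0.211671 nm from the nucleus.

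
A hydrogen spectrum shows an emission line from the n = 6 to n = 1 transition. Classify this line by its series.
Lyman series

The spectral series in hydrogen are named based on the final (lower) energy level:
- Lyman series: n_final = 1 (ultraviolet)
- Balmer series: n_final = 2 (visible/near-UV)
- Paschen series: n_final = 3 (infrared)
- Brackett series: n_final = 4 (infrared)
- Pfund series: n_final = 5 (far infrared)

Since this transition ends at n = 1, it belongs to the Lyman series.

For reference, this 6 → 1 line has photon energy
ΔE = 13.6057 eV × (1/1² - 1/6²) = 13.2278 eV,
corresponding to wavelength λ = hc/ΔE = 1239.84 eV·nm / 13.2278 eV = 93.73 nm in the ultraviolet region.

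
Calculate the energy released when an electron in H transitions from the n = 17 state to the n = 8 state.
0.165511 eV

The energy levels are E_n = -13.6057 eV / n².

Energy at n = 17: E_17 = -13.6057 / 17² = -0.047078547 eV
Energy at n = 8: E_8 = -13.6057 / 8² = -0.212589063 eV

For emission (electron falling to lower state), the photon energy is:
E_photon = E_17 - E_8 = |-0.047078547 - (-0.212589063)|
E_photon = 0.165511 eV

This energy is carried away by the emitted photon.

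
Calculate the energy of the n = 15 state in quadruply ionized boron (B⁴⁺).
-1.51 eV

For hydrogen-like ions, the energy levels scale with Z²:
E_n = -13.6057 Z² / n² eV

For B⁴⁺ (Z = 5) at n = 15:
E_15 = -13.6057 × 5² / 15²
E_15 = -13.6057 × 25 / 225
E_15 = -340.1425 / 225
E_15 = -1.51 eV

The energy is 25 times more negative than hydrogen at the same n due to the stronger nuclear charge.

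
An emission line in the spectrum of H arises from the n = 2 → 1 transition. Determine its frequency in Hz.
2.47e+15 Hz

First, find the transition energy:
E_2 = -13.6057 / 2² = -3.401425 eV
E_1 = -13.6057 / 1² = -13.605700 eV
|ΔE| = |E_1 - E_2| = 10.204275 eV

Convert to Joules: E = 10.204275 eV × (1.602177 × 10⁻¹⁹ J/eV) = 1.6349e-18 J

Using E = hf:
f = E/h = 1.6349e-18 J / (6.62607 × 10⁻³⁴ J·s)
f = 2.47e+15 Hz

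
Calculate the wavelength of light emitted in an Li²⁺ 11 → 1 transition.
10.209545 nm

First, find the transition energy using E_n = -13.6057 Z² / n² eV:
E_11 = -13.6057 × 3² / 11² = -1.01199421 eV
E_1 = -13.6057 × 3² / 1² = -122.45130000 eV

Photon energy: |ΔE| = |E_1 - E_11| = 121.43930579 eV

Convert to wavelength using E = hc/λ with hc = 1239.84 eV·nm:
λ = hc/E = 1239.84 eV·nm / 121.43930579 eV
λ = 10.209545 nm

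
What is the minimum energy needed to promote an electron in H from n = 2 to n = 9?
3.233 eV

The energy levels of a hydrogen-like atom are E_n = -13.6057 eV / n².

Energy at n = 2: E_2 = -13.6057 / 2² = -3.401425 eV
Energy at n = 9: E_9 = -13.6057 / 9² = -0.167972 eV

The excitation energy is the difference:
ΔE = E_9 - E_2
ΔE = -0.167972 - (-3.401425)
ΔE = 3.233 eV

Since this is positive, energy must be absorbed (photon absorption).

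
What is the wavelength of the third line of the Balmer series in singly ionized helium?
108.48394 nm

The lines of a series are numbered from the longest wavelength (smallest ΔE) outward; the third line is the transition from n = n_f + 3 to n_f.
The Balmer series has all transitions ending at n_f = 2.

For He⁺ (Z = 2), the third line (γ-line) is the jump from n = 5 to n = 2:
E_5 = -13.6057 × 2² / 5² = -2.17691200 eV
E_2 = -13.6057 × 2² / 2² = -13.60570000 eV
ΔE = E_5 - E_2 = 11.42878800 eV

λ = hc/E = 1239.84 eV·nm / 11.42878800 eV
λ = 108.48394 nm

This is the γ-line of the Balmer series in He⁺.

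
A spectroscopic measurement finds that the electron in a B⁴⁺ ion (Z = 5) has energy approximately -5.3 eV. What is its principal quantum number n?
n = 8

The exact energy levels follow E_n = -13.6057 Z² / n² eV with Z = 5.

The measured value (-5.3 eV) is reported to only 2 significant figures, so we must test candidate n values and see which one matches to that precision.

Candidate energies:
  n = 6:  E = -13.6057 × 5² / 6² = -9.448403 eV
  n = 7:  E = -13.6057 × 5² / 7² = -6.941684 eV
  n = 8:  E = -13.6057 × 5² / 8² = -5.314727 eV  ← matches
  n = 9:  E = -13.6057 × 5² / 9² = -4.199290 eV
  n = 10:  E = -13.6057 × 5² / 10² = -3.401425 eV

Checking against the measurement of -5.3 eV (2 sig figs), only n = 8 agrees:
E_8 = -5.314727 eV, which rounds to -5.3 eV ✓

Therefore n = 8.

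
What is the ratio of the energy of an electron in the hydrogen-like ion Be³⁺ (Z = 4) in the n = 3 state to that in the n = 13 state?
18.7778

Using E_n = -13.6057 Z² / n² eV with Z = 4:

E_3 = -13.6057 × 4² / 3² = -217.6912 / 9 = -24.1879111111 eV
E_13 = -13.6057 × 4² / 13² = -217.6912 / 169 = -1.2881136095 eV

The ratio is:
E_3/E_13 = (-24.1879111111) / (-1.2881136095)
E_3/E_13 = (-217.6912/9) / (-217.6912/169)
E_3/E_13 = 169/9
E_3/E_13 = 18.7778
(Note: the Z² factors cancel in the ratio.)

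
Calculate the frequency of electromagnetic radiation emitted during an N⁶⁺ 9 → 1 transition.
1.59212e+17 Hz

First, find the transition energy:
E_9 = -13.6057 × 7² / 9² = -8.230609 eV
E_1 = -13.6057 × 7² / 1² = -666.679300 eV
|ΔE| = |E_1 - E_9| = 658.448691 eV

Convert to Joules: E = 658.448691 eV × (1.602177 × 10⁻¹⁹ J/eV) = 1.0549513e-16 J

Using E = hf:
f = E/h = 1.0549513e-16 J / (6.62607 × 10⁻³⁴ J·s)
f = 1.59212e+17 Hz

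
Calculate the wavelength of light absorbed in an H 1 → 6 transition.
93.730128 nm

First, find the transition energy using E_n = -13.6057 / n² eV:
E_1 = -13.6057 / 1² = -13.60570000 eV
E_6 = -13.6057 / 6² = -0.37793611 eV

Photon energy: |ΔE| = |E_6 - E_1| = 13.22776389 eV

Convert to wavelength using E = hc/λ with hc = 1239.84 eV·nm:
λ = hc/E = 1239.84 eV·nm / 13.22776389 eV
λ = 93.730128 nm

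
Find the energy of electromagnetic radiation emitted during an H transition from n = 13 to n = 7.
0.19716 eV

The energy levels are E_n = -13.6057 eV / n².

Energy at n = 13: E_13 = -13.6057 / 13² = -0.08050710 eV
Energy at n = 7: E_7 = -13.6057 / 7² = -0.27766735 eV

For emission (electron falling to lower state), the photon energy is:
E_photon = E_13 - E_7 = |-0.08050710 - (-0.27766735)|
E_photon = 0.19716 eV

This energy is carried away by the emitted photon.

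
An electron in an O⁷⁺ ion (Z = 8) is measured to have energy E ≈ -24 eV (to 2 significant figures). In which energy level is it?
n = 6

The exact energy levels follow E_n = -13.6057 Z² / n² eV with Z = 8.

The measured value (-24 eV) is reported to only 2 significant figures, so we must test candidate n values and see which one matches to that precision.

Candidate energies:
  n = 4:  E = -13.6057 × 8² / 4² = -54.42280 eV
  n = 5:  E = -13.6057 × 8² / 5² = -34.83059 eV
  n = 6:  E = -13.6057 × 8² / 6² = -24.18791 eV  ← matches
  n = 7:  E = -13.6057 × 8² / 7² = -17.77071 eV
  n = 8:  E = -13.6057 × 8² / 8² = -13.60570 eV

Checking against the measurement of -24 eV (2 sig figs), only n = 6 agrees:
E_6 = -24.18791 eV, which rounds to -24 eV ✓

Therefore n = 6.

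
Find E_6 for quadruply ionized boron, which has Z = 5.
-9.448 eV

For hydrogen-like ions, the energy levels scale with Z²:
E_n = -13.6057 Z² / n² eV

For B⁴⁺ (Z = 5) at n = 6:
E_6 = -13.6057 × 5² / 6²
E_6 = -13.6057 × 25 / 36
E_6 = -340.1425 / 36
E_6 = -9.448 eV

The energy is 25 times more negative than hydrogen at the same n due to the stronger nuclear charge.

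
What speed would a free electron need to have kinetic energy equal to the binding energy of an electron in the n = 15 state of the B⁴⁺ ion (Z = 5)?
7.292e+05 m/s (or 0.243245% of c)

The binding energy at n = 15 for B⁴⁺ is:
E_15 = -13.6057 × 5²/15² = -1.51174444 eV
|E_15| = 1.51174444 eV

Convert to Joules:
KE = 1.51174444 eV × (1.602177 × 10⁻¹⁹ J/eV) = 2.42208e-19 J

Using KE = ½mv²:
v = √(2·KE/m_e)
v = √(2 × 2.42208e-19 J / 9.10938 × 10⁻³¹ kg)
v = 7.292e+05 m/s

This is approximately 0.243245% the speed of light.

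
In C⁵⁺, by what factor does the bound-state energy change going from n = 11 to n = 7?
2.4694

Using E_n = -13.6057 Z² / n² eV with Z = 6:

E_7 = -13.6057 × 6² / 7² = -489.8052 / 49 = -9.9960244898 eV
E_11 = -13.6057 × 6² / 11² = -489.8052 / 121 = -4.0479768595 eV

The ratio is:
E_7/E_11 = (-9.9960244898) / (-4.0479768595)
E_7/E_11 = (-489.8052/49) / (-489.8052/121)
E_7/E_11 = 121/49
E_7/E_11 = 2.4694
(Note: the Z² factors cancel in the ratio.)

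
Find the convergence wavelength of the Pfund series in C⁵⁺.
63.2823 nm

The series limit corresponds to the transition from n = ∞ to n = 5.
This is the highest energy (shortest wavelength) transition in the Pfund series.

E_∞ = 0 eV
E_5 = -13.6057 × 6² / 5² = -19.592208 eV

Energy at series limit:
ΔE = E_∞ - E_5 = 0 - (-19.592208) = 19.592208 eV
λ = hc/E = 1239.84 eV·nm / 19.592208 eV = 63.2823 nm

This energy equals the ionization energy from the n = 5 state of C⁵⁺.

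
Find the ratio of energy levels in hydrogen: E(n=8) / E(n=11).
1.890625

Using E_n = -13.6057 Z² / n² eV with Z = 1:

E_8 = -13.6057 / 8² = -13.6057 / 64 = -0.21258906250 eV
E_11 = -13.6057 / 11² = -13.6057 / 121 = -0.11244380165 eV

The ratio is:
E_8/E_11 = (-0.21258906250) / (-0.11244380165)
E_8/E_11 = (-13.6057/64) / (-13.6057/121)
E_8/E_11 = 121/64
E_8/E_11 = 1.890625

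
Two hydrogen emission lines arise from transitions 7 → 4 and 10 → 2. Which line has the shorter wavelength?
10 → 2

Calculate the energy for each transition:

Transition 7 → 4:
ΔE₁ = |E_4 - E_7| = |-13.6057/4² - (-13.6057/7²)|
ΔE₁ = |-0.850356250000 - (-0.277667346939)| = 0.572688903 eV

Transition 10 → 2:
ΔE₂ = |E_2 - E_10| = |-13.6057/2² - (-13.6057/10²)|
ΔE₂ = |-3.401425000000 - (-0.136057000000)| = 3.265368000 eV

Since 3.265368000 eV > 0.572688903 eV, the transition 10 → 2 emits the more energetic photon.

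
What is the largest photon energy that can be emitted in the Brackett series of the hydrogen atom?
0.85 eV

The series limit corresponds to the transition from n = ∞ to n = 4.
This is the highest energy (shortest wavelength) transition in the Brackett series.

E_∞ = 0 eV
E_4 = -13.6057 / 4² = -0.85 eV

Energy at series limit:
ΔE = E_∞ - E_4 = 0 - (-0.85) = 0.85 eV

This energy equals the ionization energy from the n = 4 state of hydrogen.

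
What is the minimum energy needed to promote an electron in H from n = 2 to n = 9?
3.233 eV

The energy levels of a hydrogen-like atom are E_n = -13.6057 eV / n².

Energy at n = 2: E_2 = -13.6057 / 2² = -3.401425 eV
Energy at n = 9: E_9 = -13.6057 / 9² = -0.167972 eV

The excitation energy is the difference:
ΔE = E_9 - E_2
ΔE = -0.167972 - (-3.401425)
ΔE = 3.233 eV

Since this is positive, energy must be absorbed (photon absorption).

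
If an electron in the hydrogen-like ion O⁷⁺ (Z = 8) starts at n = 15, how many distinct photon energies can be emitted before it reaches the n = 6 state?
45

The electron can occupy levels n = 6, 7, ..., 15 during de-excitation — that is m = 15 - 6 + 1 = 10 distinct levels.

The number of distinct spectral lines equals the number of ways to choose 2 of these m levels (each pair gives one possible emission transition):

Number of lines = m(m-1)/2 = 10×9/2 = 45

These correspond to all possible transitions between the 10 levels:
15 → 14, 15 → 13, 15 → 12, 15 → 11, 15 → 10, 15 → 9, 15 → 8, 15 → 7...

Each transition produces a photon with a unique energy (and thus wavelength). This count does not depend on Z.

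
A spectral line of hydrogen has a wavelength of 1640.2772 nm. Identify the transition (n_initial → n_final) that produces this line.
n = 12 → n = 4

First, find the photon energy from the wavelength (hc = 1239.84 eV·nm):
E = hc/λ = 1239.84 eV·nm / 1640.2772 nm = 0.75587224 eV

The energy levels of hydrogen satisfy E_n = -13.6057 / n² eV, so an emission n_i → n_f releases
ΔE = 13.6057 × (1/n_f² − 1/n_i²) eV.

Setting ΔE equal to the photon energy:
1/n_f² − 1/n_i² = 0.75587224 / 13.6057 = 0.055555557

Since 1/n_i² must be positive, we need 1/n_f² > 0.055555557, i.e. n_f ≤ 4. For each allowed n_f, solve n_i = (1/n_f² − 0.055555557)^(−1/2) and check whether it is a whole number:
  n_f = 1: 1/n_i² = 1.000000000 − 0.055555557 = 0.944444443 → n_i = 1.029  (not an integer) ✗
  n_f = 2: 1/n_i² = 0.250000000 − 0.055555557 = 0.194444443 → n_i = 2.268  (not an integer) ✗
  n_f = 3: 1/n_i² = 0.111111111 − 0.055555557 = 0.055555554 → n_i = 4.243  (not an integer) ✗
  n_f = 4: 1/n_i² = 0.062500000 − 0.055555557 = 0.006944443 → n_i = 12.000  → integer, n_i = 12 ✓

Only n_f = 4 gives an integer upper level, n_i = 12.

The transition is from n = 12 to n = 4 (emission).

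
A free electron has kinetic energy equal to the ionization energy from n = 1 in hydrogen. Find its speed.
2.19e+06 m/s (or 0.72974% of c)

The binding energy at n = 1 for hydrogen is:
E_1 = -13.6057/1² = -13.6057000 eV
|E_1| = 13.6057000 eV

Convert to Joules:
KE = 13.6057000 eV × (1.602177 × 10⁻¹⁹ J/eV) = 2.1799e-18 J

Using KE = ½mv²:
v = √(2·KE/m_e)
v = √(2 × 2.1799e-18 J / 9.10938 × 10⁻³¹ kg)
v = 2.19e+06 m/s

This is approximately 0.72974% the speed of light.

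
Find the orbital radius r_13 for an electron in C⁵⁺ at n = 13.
1.4905 nm (or 14.9052 Å)

The Bohr radius formula is:
r_n = n² a₀ / Z

where a₀ = 0.0529177 nm is the Bohr radius.

For C⁵⁺ (Z = 6) at n = 13:
r_13 = 13² × 0.0529177 nm / 6
r_13 = 169 × 0.0529177 nm / 6
r_13 = 8.94309 nm / 6
r_13 = 1.4905 nm

The electron orbits at approximately 1.4905 nm from the nucleus.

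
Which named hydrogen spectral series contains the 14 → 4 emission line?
Brackett series

The spectral series in hydrogen are named based on the final (lower) energy level:
- Lyman series: n_final = 1 (ultraviolet)
- Balmer series: n_final = 2 (visible/near-UV)
- Paschen series: n_final = 3 (infrared)
- Brackett series: n_final = 4 (infrared)
- Pfund series: n_final = 5 (far infrared)

Since this transition ends at n = 4, it belongs to the Brackett series.

For reference, this 14 → 4 line has photon energy
ΔE = 13.6057 eV × (1/4² - 1/14²) = 0.78093941327 eV,
corresponding to wavelength λ = hc/ΔE = 1239.84 eV·nm / 0.78093941327 eV = 1587.62636 nm in the infrared region.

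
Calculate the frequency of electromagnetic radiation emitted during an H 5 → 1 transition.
3.1583e+15 Hz

First, find the transition energy:
E_5 = -13.6057 / 5² = -0.544228 eV
E_1 = -13.6057 / 1² = -13.605700 eV
|ΔE| = |E_1 - E_5| = 13.061472 eV

Convert to Joules: E = 13.061472 eV × (1.602177 × 10⁻¹⁹ J/eV) = 2.092679e-18 J

Using E = hf:
f = E/h = 2.092679e-18 J / (6.62607 × 10⁻³⁴ J·s)
f = 3.1583e+15 Hz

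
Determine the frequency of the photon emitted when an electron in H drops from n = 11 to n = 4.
1.78e+14 Hz

First, find the transition energy:
E_11 = -13.6057 / 11² = -0.112444 eV
E_4 = -13.6057 / 4² = -0.850356 eV
|ΔE| = |E_4 - E_11| = 0.737912 eV

Convert to Joules: E = 0.737912 eV × (1.602177 × 10⁻¹⁹ J/eV) = 1.1823e-19 J

Using E = hf:
f = E/h = 1.1823e-19 J / (6.62607 × 10⁻³⁴ J·s)
f = 1.78e+14 Hz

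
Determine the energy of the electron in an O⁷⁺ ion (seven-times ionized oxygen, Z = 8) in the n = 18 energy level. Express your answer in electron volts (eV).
-2.687546 eV

The energy levels of a hydrogen-like atom are given by:
E_n = -13.6057 Z² / n² eV  (with Z = 8 for O⁷⁺)

For n = 18:
E_18 = -13.6057 × 8² / 18²
E_18 = -13.6057 × 64 / 324
E_18 = -2.687546 eV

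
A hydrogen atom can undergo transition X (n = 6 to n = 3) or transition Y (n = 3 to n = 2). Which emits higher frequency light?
3 → 2

Calculate the energy for each transition:

Transition 6 → 3:
ΔE₁ = |E_3 - E_6| = |-13.6057/3² - (-13.6057/6²)|
ΔE₁ = |-1.511744444 - (-0.377936111)| = 1.133808 eV

Transition 3 → 2:
ΔE₂ = |E_2 - E_3| = |-13.6057/2² - (-13.6057/3²)|
ΔE₂ = |-3.401425000 - (-1.511744444)| = 1.889681 eV

Since 1.889681 eV > 1.133808 eV, the transition 3 → 2 emits the more energetic photon.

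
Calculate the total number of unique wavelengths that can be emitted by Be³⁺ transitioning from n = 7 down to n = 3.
10

The electron can occupy levels n = 3, 4, ..., 7 during de-excitation — that is m = 7 - 3 + 1 = 5 distinct levels.

The number of distinct spectral lines equals the number of ways to choose 2 of these m levels (each pair gives one possible emission transition):

Number of lines = m(m-1)/2 = 5×4/2 = 10

These correspond to all possible transitions between the 5 levels:
7 → 6, 7 → 5, 7 → 4, 7 → 3, 6 → 5, 6 → 4, 6 → 3, 5 → 4...

Each transition produces a photon with a unique energy (and thus wavelength). This count does not depend on Z.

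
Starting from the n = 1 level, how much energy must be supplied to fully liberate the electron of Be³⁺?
217.691200 eV

The ionization energy is the energy needed to remove the electron completely (n → ∞).

For a hydrogen-like ion with Z = 4, E_n = -13.6057 Z² / n² eV.

At n = 1: E_1 = -13.6057 × 4² / 1² = -217.691200000 eV
At n = ∞: E_∞ = 0 eV

Ionization energy = E_∞ - E_1 = 0 - (-217.691200000) = 217.691200000 eV
Ionization energy ≈ 217.691200 eV

This is also called the binding energy of the electron in state n = 1.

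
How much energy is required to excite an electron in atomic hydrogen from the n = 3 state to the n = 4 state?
0.661388 eV

The energy levels of a hydrogen-like atom are E_n = -13.6057 eV / n².

Energy at n = 3: E_3 = -13.6057 / 3² = -1.511744444 eV
Energy at n = 4: E_4 = -13.6057 / 4² = -0.850356250 eV

The excitation energy is the difference:
ΔE = E_4 - E_3
ΔE = -0.850356250 - (-1.511744444)
ΔE = 0.661388 eV

Since this is positive, energy must be absorbed (photon absorption).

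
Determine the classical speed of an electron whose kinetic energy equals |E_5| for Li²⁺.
1.31262e+06 m/s (or 0.44% of c)

The binding energy at n = 5 for Li²⁺ is:
E_5 = -13.6057 × 3²/5² = -4.89805200 eV
|E_5| = 4.89805200 eV

Convert to Joules:
KE = 4.89805200 eV × (1.602177 × 10⁻¹⁹ J/eV) = 7.8475463e-19 J

Using KE = ½mv²:
v = √(2·KE/m_e)
v = √(2 × 7.8475463e-19 J / 9.10938 × 10⁻³¹ kg)
v = 1.31262e+06 m/s

This is approximately 0.44% the speed of light.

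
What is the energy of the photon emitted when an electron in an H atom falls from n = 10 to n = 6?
0.24188 eV

The energy levels are E_n = -13.6057 eV / n².

Energy at n = 10: E_10 = -13.6057 / 10² = -0.13605700 eV
Energy at n = 6: E_6 = -13.6057 / 6² = -0.37793611 eV

For emission (electron falling to lower state), the photon energy is:
E_photon = E_10 - E_6 = |-0.13605700 - (-0.37793611)|
E_photon = 0.24188 eV

This energy is carried away by the emitted photon.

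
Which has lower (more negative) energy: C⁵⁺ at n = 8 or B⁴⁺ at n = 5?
B⁴⁺ at n = 5 (E = -13.60570 eV)

Using E_n = -13.6057 Z² / n² eV:

C⁵⁺ (Z = 6) at n = 8:
E = -13.6057 × 6² / 8² = -13.6057 × 36 / 64 = -7.65320625 eV

B⁴⁺ (Z = 5) at n = 5:
E = -13.6057 × 5² / 5² = -13.6057 × 25 / 25 = -13.60570000 eV

Since -13.60570000 eV < -7.65320625 eV,
B⁴⁺ at n = 5 is more tightly bound (requires more energy to ionize).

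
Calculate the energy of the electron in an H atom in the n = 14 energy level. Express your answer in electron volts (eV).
-0.069 eV

The energy levels of a hydrogen-like atom are given by:
E_n = -13.6057 eV / n²

For n = 14:
E_14 = -13.6057 eV / 14²
E_14 = -13.6057 eV / 196
E_14 = -0.069 eV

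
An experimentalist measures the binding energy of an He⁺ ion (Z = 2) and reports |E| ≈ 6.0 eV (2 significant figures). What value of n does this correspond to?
n = 3

The exact energy levels follow E_n = -13.6057 Z² / n² eV with Z = 2.

The measured value (-6.0 eV) is reported to only 2 significant figures, so we must test candidate n values and see which one matches to that precision.

Candidate energies:
  n = 1:  E = -13.6057 × 2² / 1² = -54.42280 eV
  n = 2:  E = -13.6057 × 2² / 2² = -13.60570 eV
  n = 3:  E = -13.6057 × 2² / 3² = -6.04698 eV  ← matches
  n = 4:  E = -13.6057 × 2² / 4² = -3.40143 eV
  n = 5:  E = -13.6057 × 2² / 5² = -2.17691 eV

Checking against the measurement of -6.0 eV (2 sig figs), only n = 3 agrees:
E_3 = -6.04698 eV, which rounds to -6.0 eV ✓

Therefore n = 3.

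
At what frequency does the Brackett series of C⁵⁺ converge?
7.402e+15 Hz

The series limit corresponds to the transition from n = ∞ to n = 4.
This is the highest energy (shortest wavelength) transition in the Brackett series.

E_∞ = 0 eV
E_4 = -13.6057 × 6² / 4² = -30.61283 eV

Energy at series limit:
ΔE = E_∞ - E_4 = 0 - (-30.61283) = 30.61283 eV
E = 30.61283 eV × (1.602177 × 10⁻¹⁹ J/eV) = 4.90472e-18 J
f = E/h = 4.90472e-18 J / (6.62607 × 10⁻³⁴ J·s) = 7.402e+15 Hz

This energy equals the ionization energy from the n = 4 state of C⁵⁺.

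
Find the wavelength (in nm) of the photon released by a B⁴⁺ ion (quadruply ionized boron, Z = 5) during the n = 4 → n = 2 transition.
19.44032 nm

First, find the transition energy using E_n = -13.6057 Z² / n² eV:
E_4 = -13.6057 × 5² / 4² = -21.2589063 eV
E_2 = -13.6057 × 5² / 2² = -85.0356250 eV

Photon energy: |ΔE| = |E_2 - E_4| = 63.7767187 eV

Convert to wavelength using E = hc/λ with hc = 1239.84 eV·nm:
λ = hc/E = 1239.84 eV·nm / 63.7767187 eV
λ = 19.44032 nm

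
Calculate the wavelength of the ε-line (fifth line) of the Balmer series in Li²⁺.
44.10073 nm

The lines of a series are numbered from the longest wavelength (smallest ΔE) outward; the fifth line is the transition from n = n_f + 5 to n_f.
The Balmer series has all transitions ending at n_f = 2.

For Li²⁺ (Z = 3), the fifth line (ε-line) is the jump from n = 7 to n = 2:
E_7 = -13.6057 × 3² / 7² = -2.4990061 eV
E_2 = -13.6057 × 3² / 2² = -30.6128250 eV
ΔE = E_7 - E_2 = 28.1138189 eV

λ = hc/E = 1239.84 eV·nm / 28.1138189 eV
λ = 44.10073 nm

This is the ε-line of the Balmer series in Li²⁺.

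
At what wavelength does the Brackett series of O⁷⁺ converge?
22.78 nm

The series limit corresponds to the transition from n = ∞ to n = 4.
This is the highest energy (shortest wavelength) transition in the Brackett series.

E_∞ = 0 eV
E_4 = -13.6057 × 8² / 4² = -54.4228 eV

Energy at series limit:
ΔE = E_∞ - E_4 = 0 - (-54.4228) = 54.4228 eV
λ = hc/E = 1239.84 eV·nm / 54.4228 eV = 22.78 nm

This energy equals the ionization energy from the n = 4 state of O⁷⁺.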